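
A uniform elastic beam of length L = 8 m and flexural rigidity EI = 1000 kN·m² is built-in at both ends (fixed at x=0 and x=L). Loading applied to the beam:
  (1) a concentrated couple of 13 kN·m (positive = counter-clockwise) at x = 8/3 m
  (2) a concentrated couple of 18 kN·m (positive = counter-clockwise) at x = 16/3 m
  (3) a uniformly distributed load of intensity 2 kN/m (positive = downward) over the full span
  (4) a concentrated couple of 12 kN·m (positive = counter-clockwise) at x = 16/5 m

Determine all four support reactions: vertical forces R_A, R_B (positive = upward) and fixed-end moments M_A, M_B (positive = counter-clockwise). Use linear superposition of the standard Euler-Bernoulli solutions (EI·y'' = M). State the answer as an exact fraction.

R_A = 2299/150 kN, M_A = 1358/75 kN·m, R_B = 101/150 kN, M_B = -187/75 kN·m

Load 1 — applied couple M₀=13 kN·m at a=8/3 m (b=L-a=16/3):
  R_A = 6M₀ab/L³ = 6·13·(8/3)·(16/3)/8³ = 13/6 kN
  M_A = M₀b(2a-b)/L² = 13·(16/3)·(2·(8/3)-(16/3))/8² = 0 kN·m
  R_B = -6M₀ab/L³ = -6·13·(8/3)·(16/3)/8³ = -13/6 kN
  M_B = M₀a(2b-a)/L² = 13·(8/3)·(2·(16/3)-(8/3))/8² = 13/3 kN·m
Load 2 — applied couple M₀=18 kN·m at a=16/3 m (b=L-a=8/3):
  R_A = 6M₀ab/L³ = 6·18·(16/3)·(8/3)/8³ = 3 kN
  M_A = M₀b(2a-b)/L² = 18·(8/3)·(2·(16/3)-(8/3))/8² = 6 kN·m
  R_B = -6M₀ab/L³ = -6·18·(16/3)·(8/3)/8³ = -3 kN
  M_B = M₀a(2b-a)/L² = 18·(16/3)·(2·(8/3)-(16/3))/8² = 0 kN·m
Load 3 — uniform load w=2 kN/m over full span:
  R_A = wL/2 = 2·8/2 = 8 kN
  M_A = wL²/12 = 2·8²/12 = 32/3 kN·m
  R_B = wL/2 = 2·8/2 = 8 kN
  M_B = -wL²/12 = -2·8²/12 = -32/3 kN·m
Load 4 — applied couple M₀=12 kN·m at a=16/5 m (b=L-a=24/5):
  R_A = 6M₀ab/L³ = 6·12·(16/5)·(24/5)/8³ = 54/25 kN
  M_A = M₀b(2a-b)/L² = 12·(24/5)·(2·(16/5)-(24/5))/8² = 36/25 kN·m
  R_B = -6M₀ab/L³ = -6·12·(16/5)·(24/5)/8³ = -54/25 kN
  M_B = M₀a(2b-a)/L² = 12·(16/5)·(2·(24/5)-(16/5))/8² = 96/25 kN·m
Superposition: R_A = 2299/150 kN, M_A = 1358/75 kN·m, R_B = 101/150 kN, M_B = -187/75 kN·m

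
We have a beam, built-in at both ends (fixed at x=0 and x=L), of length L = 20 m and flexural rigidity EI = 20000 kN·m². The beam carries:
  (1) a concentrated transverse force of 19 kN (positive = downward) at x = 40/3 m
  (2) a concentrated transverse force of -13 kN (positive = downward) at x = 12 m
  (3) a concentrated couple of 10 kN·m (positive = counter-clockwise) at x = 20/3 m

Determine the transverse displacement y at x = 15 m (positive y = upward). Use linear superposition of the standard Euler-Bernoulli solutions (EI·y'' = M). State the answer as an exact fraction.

y(15) = -2923/648000 m

Load 1 — point force P=19 kN at a=40/3 m (b=L-a=20/3):
  y_1 = -Pa²(L-x)²(3bL-(3b+a)(L-x))/(6L³EI)  [x>a] = -19·(40/3)²·(20-15)²·(3·(20/3)·20-(3·(20/3)+(40/3))·(20-15))/(6·20³·20000) = -133/6480 m
Load 2 — point force P=-13 kN at a=12 m (b=L-a=8):
  y_2 = -Pa²(L-x)²(3bL-(3b+a)(L-x))/(6L³EI)  [x>a] = -(-13)·12²·(20-15)²·(3·8·20-(3·8+12)·(20-15))/(6·20³·20000) = 117/8000 m
Load 3 — applied couple M₀=10 kN·m at a=20/3 m (b=L-a=40/3):
  y_3 = (R_Ax³/6 - M_Ax²/2 - M₀(x-a)²/2)/EI  [x>a] with R_A=2/3, M_A=0 = ((2/3)·15³/6 - 0·15²/2 - 10·(15-(20/3))²/2)/20000 = 1/720 m
Superposition: y = Σ y_i = -2923/648000 m ≈ -0.004511 m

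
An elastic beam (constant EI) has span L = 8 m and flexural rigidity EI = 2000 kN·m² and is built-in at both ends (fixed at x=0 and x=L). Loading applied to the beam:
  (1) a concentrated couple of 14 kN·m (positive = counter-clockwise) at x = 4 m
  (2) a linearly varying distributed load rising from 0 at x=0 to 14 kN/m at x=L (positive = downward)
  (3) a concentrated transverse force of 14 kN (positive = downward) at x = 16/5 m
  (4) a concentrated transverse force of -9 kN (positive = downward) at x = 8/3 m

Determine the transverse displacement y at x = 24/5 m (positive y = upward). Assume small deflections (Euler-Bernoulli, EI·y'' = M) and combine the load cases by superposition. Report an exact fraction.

Load 1 — applied couple M₀=14 kN·m at a=4 m (b=L-a=4):
  y_1 = (R_Ax³/6 - M_Ax²/2 - M₀(x-a)²/2)/EI  [x>a] with R_A=21/8, M_A=7/2 = ((21/8)·(24/5)³/6 - (7/2)·(24/5)²/2 - 14·((24/5)-4)²/2)/2000 = 28/15625 m
Load 2 — triangular load w₀=14 kN/m (0→w₀ over full span):
  y_2 = -w₀x²(L-x)²(x+2L)/(120LEI) = -14·(24/5)²·(8-(24/5))²·((24/5)+2·8)/(120·8·2000) = -69888/1953125 m
Load 3 — point force P=14 kN at a=16/5 m (b=L-a=24/5):
  y_3 = -Pa²(L-x)²(3bL-(3b+a)(L-x))/(6L³EI)  [x>a] = -14·(16/5)²·(8-(24/5))²·(3·(24/5)·8-(3·(24/5)+(16/5))·(8-(24/5)))/(6·8³·2000) = -82432/5859375 m
Load 4 — point force P=-9 kN at a=8/3 m (b=L-a=16/3):
  y_4 = -Pa²(L-x)²(3bL-(3b+a)(L-x))/(6L³EI)  [x>a] = -(-9)·(8/3)²·(8-(24/5))²·(3·(16/3)·8-(3·(16/3)+(8/3))·(8-(24/5)))/(6·8³·2000) = 1024/140625 m
Superposition: y = Σ y_i = -716788/17578125 m ≈ -0.040777 m

y(24/5) = -716788/17578125 m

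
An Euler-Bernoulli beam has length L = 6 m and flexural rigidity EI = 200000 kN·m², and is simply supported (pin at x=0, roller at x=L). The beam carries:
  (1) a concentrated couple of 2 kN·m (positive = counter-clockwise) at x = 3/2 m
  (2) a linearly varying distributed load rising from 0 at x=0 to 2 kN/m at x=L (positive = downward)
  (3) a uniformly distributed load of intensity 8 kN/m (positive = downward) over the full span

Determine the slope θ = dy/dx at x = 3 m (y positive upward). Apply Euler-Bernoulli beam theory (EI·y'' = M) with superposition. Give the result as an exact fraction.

Load 1 — applied couple M₀=2 kN·m at a=3/2 m (b=L-a=9/2):
  θ_1 = (M₀x²/(2L)-M₀(x-a)+C₁)/EI  [x>a] with C₁=M₀(3b²-L²)/(6L)=11/8 = (2·3²/(2·6)-2·(3-(3/2))+(11/8))/200000 = -1/1600000 rad
Load 2 — triangular load w₀=2 kN/m (0→w₀ over full span):
  θ_2 = -w₀(7L⁴-30L²x²+15x⁴)/(360LEI) = -2·(7·6⁴-30·6²·3²+15·3⁴)/(360·6·200000) = -21/8000000 rad
Load 3 — uniform load w=8 kN/m over full span:
  θ_3 = -w(L³-6Lx²+4x³)/(24EI) = -8·(6³-6·6·3²+4·3³)/(24·200000) = 0 rad
Superposition: θ = Σ θ_i = -13/4000000 rad ≈ -0.000003 rad

θ(3) = -13/4000000 rad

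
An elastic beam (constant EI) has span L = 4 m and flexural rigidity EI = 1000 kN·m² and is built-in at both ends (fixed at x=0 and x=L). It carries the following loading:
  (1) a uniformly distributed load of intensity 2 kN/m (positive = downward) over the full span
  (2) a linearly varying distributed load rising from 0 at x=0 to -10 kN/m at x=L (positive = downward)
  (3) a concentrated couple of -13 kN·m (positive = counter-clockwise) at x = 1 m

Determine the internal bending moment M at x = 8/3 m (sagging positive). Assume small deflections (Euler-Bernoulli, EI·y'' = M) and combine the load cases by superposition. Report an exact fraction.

M(8/3) = -1379/1296 kN·m

Load 1 — uniform load w=2 kN/m over full span:
  M_1 = wLx/2 - wL²/12 - wx²/2 = 2·4·(8/3)/2 - 2·4²/12 - 2·(8/3)²/2 = 8/9 kN·m
Load 2 — triangular load w₀=-10 kN/m (0→w₀ over full span):
  M_2 = 3w₀Lx/20 - w₀L²/30 - w₀x³/(6L) = 3·(-10)·4·(8/3)/20 - (-10)·4²/30 - (-10)·(8/3)³/(6·4) = -224/81 kN·m
Load 3 — applied couple M₀=-13 kN·m at a=1 m (b=L-a=3):
  M_3 = R_Ax - M_A - M₀  [x>a] with R_A=-117/32, M_A=39/16 = (-117/32)·(8/3) - (39/16) - (-13) = 13/16 kN·m
Superposition: M = Σ M_i = -1379/1296 kN·m ≈ -1.064043 kN·m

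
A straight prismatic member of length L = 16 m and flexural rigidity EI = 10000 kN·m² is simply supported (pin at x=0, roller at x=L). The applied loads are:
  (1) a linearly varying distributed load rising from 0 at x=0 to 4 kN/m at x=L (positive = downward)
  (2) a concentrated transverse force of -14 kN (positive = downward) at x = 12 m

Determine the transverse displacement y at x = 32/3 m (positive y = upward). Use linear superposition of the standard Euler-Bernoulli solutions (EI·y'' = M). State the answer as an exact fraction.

y(32/3) = -33848/455625 m

Load 1 — triangular load w₀=4 kN/m (0→w₀ over full span):
  y_1 = -w₀x(7L⁴-10L²x²+3x⁴)/(360LEI) = -4·(32/3)·(7·16⁴-10·16²·(32/3)²+3·(32/3)⁴)/(360·16·10000) = -69632/455625 m
Load 2 — point force P=-14 kN at a=12 m (b=L-a=4):
  y_2 = -Pbx(L²-b²-x²)/(6LEI)  [x≤a] = -(-14)·4·(32/3)·(16²-4²-(32/3)²)/(6·16·10000) = 3976/50625 m
Superposition: y = Σ y_i = -33848/455625 m ≈ -0.074289 m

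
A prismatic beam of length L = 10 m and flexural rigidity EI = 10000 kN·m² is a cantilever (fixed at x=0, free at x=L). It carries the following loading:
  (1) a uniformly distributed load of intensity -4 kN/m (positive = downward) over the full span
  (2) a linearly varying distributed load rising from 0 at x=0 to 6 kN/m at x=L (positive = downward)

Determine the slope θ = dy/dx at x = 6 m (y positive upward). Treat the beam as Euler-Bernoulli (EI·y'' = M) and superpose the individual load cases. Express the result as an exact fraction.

θ(6) = -171/25000 rad

Load 1 — uniform load w=-4 kN/m over full span:
  θ_1 = -wx(x²-3Lx+3L²)/(6EI) = -(-4)·6·(6²-3·10·6+3·10²)/(6·10000) = 39/625 rad
Load 2 — triangular load w₀=6 kN/m (0→w₀ over full span):
  θ_2 = (w₀Lx²/4-w₀L²x/3-w₀x⁴/(24L))/EI = (6·10·6²/4-6·10²·6/3-6·6⁴/(24·10))/10000 = -1731/25000 rad
Superposition: θ = Σ θ_i = -171/25000 rad ≈ -0.006840 rad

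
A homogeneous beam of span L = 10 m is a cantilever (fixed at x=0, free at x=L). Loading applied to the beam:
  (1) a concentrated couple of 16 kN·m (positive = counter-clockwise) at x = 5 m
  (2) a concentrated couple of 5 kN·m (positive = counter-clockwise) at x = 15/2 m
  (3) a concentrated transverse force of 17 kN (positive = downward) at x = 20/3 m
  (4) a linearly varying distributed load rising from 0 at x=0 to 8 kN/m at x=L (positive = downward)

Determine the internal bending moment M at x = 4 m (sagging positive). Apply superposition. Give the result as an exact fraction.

M(4) = -2093/15 kN·m

Load 1 — applied couple M₀=16 kN·m at a=5 m (b=L-a=5):
  M_1 = M₀  [x≤a] = 16 = 16 kN·m
Load 2 — applied couple M₀=5 kN·m at a=15/2 m (b=L-a=5/2):
  M_2 = M₀  [x≤a] = 5 = 5 kN·m
Load 3 — point force P=17 kN at a=20/3 m (b=L-a=10/3):
  M_3 = -P(a-x)  [x≤a] = -17·((20/3)-4) = -136/3 kN·m
Load 4 — triangular load w₀=8 kN/m (0→w₀ over full span):
  M_4 = w₀Lx/2 - w₀L²/3 - w₀x³/(6L) = 8·10·4/2 - 8·10²/3 - 8·4³/(6·10) = -576/5 kN·m
Superposition: M = Σ M_i = -2093/15 kN·m ≈ -139.533333 kN·m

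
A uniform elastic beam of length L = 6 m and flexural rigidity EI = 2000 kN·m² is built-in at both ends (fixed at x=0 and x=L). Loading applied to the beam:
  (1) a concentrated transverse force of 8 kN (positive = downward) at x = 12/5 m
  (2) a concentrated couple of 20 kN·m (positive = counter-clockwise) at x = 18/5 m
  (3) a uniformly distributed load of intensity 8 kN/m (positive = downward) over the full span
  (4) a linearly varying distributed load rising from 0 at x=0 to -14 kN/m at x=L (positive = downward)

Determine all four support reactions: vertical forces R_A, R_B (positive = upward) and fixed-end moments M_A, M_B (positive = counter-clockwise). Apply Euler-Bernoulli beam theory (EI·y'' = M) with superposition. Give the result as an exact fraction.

Load 1 — point force P=8 kN at a=12/5 m (b=L-a=18/5):
  R_A = Pb²(3a+b)/L³ = 8·(18/5)²·(3·(12/5)+(18/5))/6³ = 648/125 kN
  M_A = Pab²/L² = 8·(12/5)·(18/5)²/6² = 864/125 kN·m
  R_B = Pa²(a+3b)/L³ = 8·(12/5)²·((12/5)+3·(18/5))/6³ = 352/125 kN
  M_B = -Pa²b/L² = -8·(12/5)²·(18/5)/6² = -576/125 kN·m
Load 2 — applied couple M₀=20 kN·m at a=18/5 m (b=L-a=12/5):
  R_A = 6M₀ab/L³ = 6·20·(18/5)·(12/5)/6³ = 24/5 kN
  M_A = M₀b(2a-b)/L² = 20·(12/5)·(2·(18/5)-(12/5))/6² = 32/5 kN·m
  R_B = -6M₀ab/L³ = -6·20·(18/5)·(12/5)/6³ = -24/5 kN
  M_B = M₀a(2b-a)/L² = 20·(18/5)·(2·(12/5)-(18/5))/6² = 12/5 kN·m
Load 3 — uniform load w=8 kN/m over full span:
  R_A = wL/2 = 8·6/2 = 24 kN
  M_A = wL²/12 = 8·6²/12 = 24 kN·m
  R_B = wL/2 = 8·6/2 = 24 kN
  M_B = -wL²/12 = -8·6²/12 = -24 kN·m
Load 4 — triangular load w₀=-14 kN/m (0→w₀ over full span):
  R_A = 3w₀L/20 = 3·(-14)·6/20 = -63/5 kN
  M_A = w₀L²/30 = (-14)·6²/30 = -84/5 kN·m
  R_B = 7w₀L/20 = 7·(-14)·6/20 = -147/5 kN
  M_B = -w₀L²/20 = -(-14)·6²/20 = 126/5 kN·m
Superposition: R_A = 2673/125 kN, M_A = 2564/125 kN·m, R_B = -923/125 kN, M_B = -126/125 kN·m

R_A = 2673/125 kN, M_A = 2564/125 kN·m, R_B = -923/125 kN, M_B = -126/125 kN·m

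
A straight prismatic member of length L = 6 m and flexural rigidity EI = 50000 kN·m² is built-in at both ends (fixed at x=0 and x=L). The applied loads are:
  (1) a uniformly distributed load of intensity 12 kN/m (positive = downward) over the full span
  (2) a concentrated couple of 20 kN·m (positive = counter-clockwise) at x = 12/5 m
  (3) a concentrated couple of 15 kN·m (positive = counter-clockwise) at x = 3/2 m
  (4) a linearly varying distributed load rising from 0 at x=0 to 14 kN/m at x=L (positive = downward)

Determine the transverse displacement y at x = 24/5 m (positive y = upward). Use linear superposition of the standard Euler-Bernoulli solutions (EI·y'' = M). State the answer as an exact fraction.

y(24/5) = -2704527/6250000000 m

Load 1 — uniform load w=12 kN/m over full span:
  y_1 = -wx²(L-x)²/(24EI) = -12·(24/5)²·(6-(24/5))²/(24·50000) = -648/1953125 m
Load 2 — applied couple M₀=20 kN·m at a=12/5 m (b=L-a=18/5):
  y_2 = (R_Ax³/6 - M_Ax²/2 - M₀(x-a)²/2)/EI  [x>a] with R_A=24/5, M_A=12/5 = ((24/5)·(24/5)³/6 - (12/5)·(24/5)²/2 - 20·((24/5)-(12/5))²/2)/50000 = 126/1953125 m
Load 3 — applied couple M₀=15 kN·m at a=3/2 m (b=L-a=9/2):
  y_3 = (R_Ax³/6 - M_Ax²/2 - M₀(x-a)²/2)/EI  [x>a] with R_A=45/16, M_A=-45/16 = ((45/16)·(24/5)³/6 - (-45/16)·(24/5)²/2 - 15·((24/5)-(3/2))²/2)/50000 = 513/10000000 m
Load 4 — triangular load w₀=14 kN/m (0→w₀ over full span):
  y_4 = -w₀x²(L-x)²(x+2L)/(120LEI) = -14·(24/5)²·(6-(24/5))²·((24/5)+2·6)/(120·6·50000) = -10584/48828125 m
Superposition: y = Σ y_i = -2704527/6250000000 m ≈ -0.000433 m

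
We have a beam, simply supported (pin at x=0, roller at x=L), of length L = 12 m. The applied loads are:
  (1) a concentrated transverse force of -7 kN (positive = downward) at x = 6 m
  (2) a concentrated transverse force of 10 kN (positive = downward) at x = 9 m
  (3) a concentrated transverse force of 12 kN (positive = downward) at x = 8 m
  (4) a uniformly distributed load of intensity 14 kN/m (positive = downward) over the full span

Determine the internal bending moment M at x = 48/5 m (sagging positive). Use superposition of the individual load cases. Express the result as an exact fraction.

Load 1 — point force P=-7 kN at a=6 m (b=L-a=6):
  M_1 = Pa(L-x)/L  [x>a] = (-7)·6·(12-(48/5))/12 = -42/5 kN·m
Load 2 — point force P=10 kN at a=9 m (b=L-a=3):
  M_2 = Pa(L-x)/L  [x>a] = 10·9·(12-(48/5))/12 = 18 kN·m
Load 3 — point force P=12 kN at a=8 m (b=L-a=4):
  M_3 = Pa(L-x)/L  [x>a] = 12·8·(12-(48/5))/12 = 96/5 kN·m
Load 4 — uniform load w=14 kN/m over full span:
  M_4 = wx(L-x)/2 = 14·(48/5)·(12-(48/5))/2 = 4032/25 kN·m
Superposition: M = Σ M_i = 4752/25 kN·m ≈ 190.080000 kN·m

M(48/5) = 4752/25 kN·m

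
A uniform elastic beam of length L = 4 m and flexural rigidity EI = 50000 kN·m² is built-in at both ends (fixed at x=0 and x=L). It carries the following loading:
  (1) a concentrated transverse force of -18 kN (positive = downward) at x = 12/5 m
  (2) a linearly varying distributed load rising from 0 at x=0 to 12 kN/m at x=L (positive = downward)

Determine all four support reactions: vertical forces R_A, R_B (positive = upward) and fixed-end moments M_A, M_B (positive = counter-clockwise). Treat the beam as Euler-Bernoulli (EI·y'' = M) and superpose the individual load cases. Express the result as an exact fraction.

R_A = 108/125 kN, M_A = -64/125 kN·m, R_B = 642/125 kN, M_B = 96/125 kN·m

Load 1 — point force P=-18 kN at a=12/5 m (b=L-a=8/5):
  R_A = Pb²(3a+b)/L³ = (-18)·(8/5)²·(3·(12/5)+(8/5))/4³ = -792/125 kN
  M_A = Pab²/L² = (-18)·(12/5)·(8/5)²/4² = -864/125 kN·m
  R_B = Pa²(a+3b)/L³ = (-18)·(12/5)²·((12/5)+3·(8/5))/4³ = -1458/125 kN
  M_B = -Pa²b/L² = -(-18)·(12/5)²·(8/5)/4² = 1296/125 kN·m
Load 2 — triangular load w₀=12 kN/m (0→w₀ over full span):
  R_A = 3w₀L/20 = 3·12·4/20 = 36/5 kN
  M_A = w₀L²/30 = 12·4²/30 = 32/5 kN·m
  R_B = 7w₀L/20 = 7·12·4/20 = 84/5 kN
  M_B = -w₀L²/20 = -12·4²/20 = -48/5 kN·m
Superposition: R_A = 108/125 kN, M_A = -64/125 kN·m, R_B = 642/125 kN, M_B = 96/125 kN·m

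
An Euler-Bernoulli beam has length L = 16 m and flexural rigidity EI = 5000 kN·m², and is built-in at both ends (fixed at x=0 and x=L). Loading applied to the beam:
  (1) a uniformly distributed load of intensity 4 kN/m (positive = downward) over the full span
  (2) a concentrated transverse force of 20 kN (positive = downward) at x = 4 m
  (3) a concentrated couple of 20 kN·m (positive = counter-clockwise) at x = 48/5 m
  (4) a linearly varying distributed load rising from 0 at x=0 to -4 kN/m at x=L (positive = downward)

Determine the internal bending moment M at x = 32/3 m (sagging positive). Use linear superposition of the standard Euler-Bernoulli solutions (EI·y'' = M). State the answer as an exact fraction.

Load 1 — uniform load w=4 kN/m over full span:
  M_1 = wLx/2 - wL²/12 - wx²/2 = 4·16·(32/3)/2 - 4·16²/12 - 4·(32/3)²/2 = 256/9 kN·m
Load 2 — point force P=20 kN at a=4 m (b=L-a=12):
  M_2 = Pa²(a+3b)(L-x)/L³ - Pa²b/L²  [x>a] = 20·4²·(4+3·12)·(16-(32/3))/16³ - 20·4²·12/16² = 5/3 kN·m
Load 3 — applied couple M₀=20 kN·m at a=48/5 m (b=L-a=32/5):
  M_3 = R_Ax - M_A - M₀  [x>a] with R_A=9/5, M_A=32/5 = (9/5)·(32/3) - (32/5) - 20 = -36/5 kN·m
Load 4 — triangular load w₀=-4 kN/m (0→w₀ over full span):
  M_4 = 3w₀Lx/20 - w₀L²/30 - w₀x³/(6L) = 3·(-4)·16·(32/3)/20 - (-4)·16²/30 - (-4)·(32/3)³/(6·16) = -7168/405 kN·m
Superposition: M = Σ M_i = 2111/405 kN·m ≈ 5.212346 kN·m

M(32/3) = 2111/405 kN·m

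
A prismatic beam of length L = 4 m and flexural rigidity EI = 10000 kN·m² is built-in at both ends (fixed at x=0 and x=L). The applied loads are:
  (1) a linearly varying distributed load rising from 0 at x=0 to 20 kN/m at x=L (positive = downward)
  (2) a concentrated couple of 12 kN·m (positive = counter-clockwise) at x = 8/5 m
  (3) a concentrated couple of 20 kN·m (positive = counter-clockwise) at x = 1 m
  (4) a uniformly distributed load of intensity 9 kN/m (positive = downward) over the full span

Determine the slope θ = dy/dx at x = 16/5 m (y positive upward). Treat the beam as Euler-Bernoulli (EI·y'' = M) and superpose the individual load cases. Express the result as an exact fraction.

Load 1 — triangular load w₀=20 kN/m (0→w₀ over full span):
  θ_1 = -w₀(2x(L-x)(L-2x)(x+2L)+x²(L-x)²)/(120LEI) = -20·(2·(16/5)·(4-(16/5))·(4-2·(16/5))·((16/5)+2·4)+(16/5)²·(4-(16/5))²)/(120·4·10000) = 128/234375 rad
Load 2 — applied couple M₀=12 kN·m at a=8/5 m (b=L-a=12/5):
  θ_2 = (R_Ax²/2 - M_Ax - M₀(x-a))/EI  [x>a] with R_A=108/25, M_A=36/25 = ((108/25)·(16/5)²/2 - (36/25)·(16/5) - 12·((16/5)-(8/5)))/10000 = -66/390625 rad
Load 3 — applied couple M₀=20 kN·m at a=1 m (b=L-a=3):
  θ_3 = (R_Ax²/2 - M_Ax - M₀(x-a))/EI  [x>a] with R_A=45/8, M_A=-15/4 = ((45/8)·(16/5)²/2 - (-15/4)·(16/5) - 20·((16/5)-1))/10000 = -1/3125 rad
Load 4 — uniform load w=9 kN/m over full span:
  θ_4 = -wx(L-x)(L-2x)/(12EI) = -9·(16/5)·(4-(16/5))·(4-2·(16/5))/(12·10000) = 36/78125 rad
Superposition: θ = Σ θ_i = 607/1171875 rad ≈ 0.000518 rad

θ(16/5) = 607/1171875 rad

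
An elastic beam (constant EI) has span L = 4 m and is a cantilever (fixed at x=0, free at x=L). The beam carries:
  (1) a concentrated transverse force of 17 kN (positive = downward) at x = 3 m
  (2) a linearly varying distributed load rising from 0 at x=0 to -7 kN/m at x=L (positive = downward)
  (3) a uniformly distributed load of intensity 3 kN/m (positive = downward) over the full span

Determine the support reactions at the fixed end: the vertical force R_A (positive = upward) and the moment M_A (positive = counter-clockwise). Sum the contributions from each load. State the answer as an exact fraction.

R_A = 15 kN, M_A = 113/3 kN·m

Load 1 — point force P=17 kN at a=3 m (b=L-a=1):
  R_A = P = 17 kN
  M_A = Pa = 17·3 = 51 kN·m
Load 2 — triangular load w₀=-7 kN/m (0→w₀ over full span):
  R_A = w₀L/2 = (-7)·4/2 = -14 kN
  M_A = w₀L²/3 = (-7)·4²/3 = -112/3 kN·m
Load 3 — uniform load w=3 kN/m over full span:
  R_A = wL = 3·4 = 12 kN
  M_A = wL²/2 = 3·4²/2 = 24 kN·m
Superposition: R_A = 15 kN, M_A = 113/3 kN·m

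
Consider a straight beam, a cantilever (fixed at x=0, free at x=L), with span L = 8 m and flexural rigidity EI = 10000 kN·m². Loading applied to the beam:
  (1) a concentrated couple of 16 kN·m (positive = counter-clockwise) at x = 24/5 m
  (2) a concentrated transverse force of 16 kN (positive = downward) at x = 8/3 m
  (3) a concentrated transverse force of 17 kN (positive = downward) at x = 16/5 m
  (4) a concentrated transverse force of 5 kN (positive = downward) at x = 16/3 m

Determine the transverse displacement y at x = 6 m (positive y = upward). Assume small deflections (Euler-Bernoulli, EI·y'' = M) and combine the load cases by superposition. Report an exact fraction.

y(6) = -470768/6328125 m

Load 1 — applied couple M₀=16 kN·m at a=24/5 m (b=L-a=16/5):
  y_1 = M₀a(2x-a)/(2EI)  [x>a] = 16·(24/5)·(2·6-(24/5))/(2·10000) = 432/15625 m
Load 2 — point force P=16 kN at a=8/3 m (b=L-a=16/3):
  y_2 = -Pa²(3x-a)/(6EI)  [x>a] = -16·(8/3)²·(3·6-(8/3))/(6·10000) = -1472/50625 m
Load 3 — point force P=17 kN at a=16/5 m (b=L-a=24/5):
  y_3 = -Pa²(3x-a)/(6EI)  [x>a] = -17·(16/5)²·(3·6-(16/5))/(6·10000) = -10064/234375 m
Load 4 — point force P=5 kN at a=16/3 m (b=L-a=8/3):
  y_4 = -Pa²(3x-a)/(6EI)  [x>a] = -5·(16/3)²·(3·6-(16/3))/(6·10000) = -304/10125 m
Superposition: y = Σ y_i = -470768/6328125 m ≈ -0.074393 m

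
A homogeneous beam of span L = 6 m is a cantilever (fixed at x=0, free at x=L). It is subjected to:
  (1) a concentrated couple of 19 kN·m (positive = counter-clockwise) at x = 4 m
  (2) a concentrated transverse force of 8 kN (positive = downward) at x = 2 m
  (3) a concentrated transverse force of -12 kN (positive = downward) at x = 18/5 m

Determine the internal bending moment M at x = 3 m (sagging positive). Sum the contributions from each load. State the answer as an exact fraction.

M(3) = 131/5 kN·m

Load 1 — applied couple M₀=19 kN·m at a=4 m (b=L-a=2):
  M_1 = M₀  [x≤a] = 19 = 19 kN·m
Load 2 — point force P=8 kN at a=2 m (b=L-a=4):
  M_2 = 0  [x>a] = 0 kN·m
Load 3 — point force P=-12 kN at a=18/5 m (b=L-a=12/5):
  M_3 = -P(a-x)  [x≤a] = -(-12)·((18/5)-3) = 36/5 kN·m
Superposition: M = Σ M_i = 131/5 kN·m ≈ 26.200000 kN·m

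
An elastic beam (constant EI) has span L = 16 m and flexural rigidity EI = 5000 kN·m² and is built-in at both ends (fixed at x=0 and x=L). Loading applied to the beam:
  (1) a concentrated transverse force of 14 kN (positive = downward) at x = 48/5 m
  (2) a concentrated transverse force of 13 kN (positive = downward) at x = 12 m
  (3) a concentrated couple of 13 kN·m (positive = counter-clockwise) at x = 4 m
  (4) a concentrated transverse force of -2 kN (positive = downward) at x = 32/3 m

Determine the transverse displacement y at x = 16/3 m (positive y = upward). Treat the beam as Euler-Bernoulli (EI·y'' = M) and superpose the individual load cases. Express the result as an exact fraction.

Load 1 — point force P=14 kN at a=48/5 m (b=L-a=32/5):
  y_1 = -Pb²x²(3aL-(3a+b)x)/(6L³EI)  [x≤a] = -14·(32/5)²·(16/3)²·(3·(48/5)·16-(3·(48/5)+(32/5))·(16/3))/(6·16³·5000) = -229376/6328125 m
Load 2 — point force P=13 kN at a=12 m (b=L-a=4):
  y_2 = -Pb²x²(3aL-(3a+b)x)/(6L³EI)  [x≤a] = -13·4²·(16/3)²·(3·12·16-(3·12+4)·(16/3))/(6·16³·5000) = -884/50625 m
Load 3 — applied couple M₀=13 kN·m at a=4 m (b=L-a=12):
  y_3 = (R_Ax³/6 - M_Ax²/2 - M₀(x-a)²/2)/EI  [x>a] with R_A=117/128, M_A=-39/16 = ((117/128)·(16/3)³/6 - (-39/16)·(16/3)²/2 - 13·((16/3)-4)²/2)/5000 = 52/5625 m
Load 4 — point force P=-2 kN at a=32/3 m (b=L-a=16/3):
  y_4 = -Pb²x²(3aL-(3a+b)x)/(6L³EI)  [x≤a] = -(-2)·(16/3)²·(16/3)²·(3·(32/3)·16-(3·(32/3)+(16/3))·(16/3))/(6·16³·5000) = 5632/1366875 m
Superposition: y = Σ y_i = -6893152/170859375 m ≈ -0.040344 m

y(16/3) = -6893152/170859375 m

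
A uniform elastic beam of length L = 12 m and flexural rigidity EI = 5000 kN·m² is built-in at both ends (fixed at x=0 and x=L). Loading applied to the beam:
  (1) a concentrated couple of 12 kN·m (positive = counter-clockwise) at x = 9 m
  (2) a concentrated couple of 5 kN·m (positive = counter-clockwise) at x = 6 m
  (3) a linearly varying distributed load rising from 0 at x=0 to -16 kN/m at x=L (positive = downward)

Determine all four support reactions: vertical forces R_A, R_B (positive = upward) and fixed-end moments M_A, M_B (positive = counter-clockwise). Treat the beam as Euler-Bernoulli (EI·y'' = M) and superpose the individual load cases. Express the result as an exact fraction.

Load 1 — applied couple M₀=12 kN·m at a=9 m (b=L-a=3):
  R_A = 6M₀ab/L³ = 6·12·9·3/12³ = 9/8 kN
  M_A = M₀b(2a-b)/L² = 12·3·(2·9-3)/12² = 15/4 kN·m
  R_B = -6M₀ab/L³ = -6·12·9·3/12³ = -9/8 kN
  M_B = M₀a(2b-a)/L² = 12·9·(2·3-9)/12² = -9/4 kN·m
Load 2 — applied couple M₀=5 kN·m at a=6 m (b=L-a=6):
  R_A = 6M₀ab/L³ = 6·5·6·6/12³ = 5/8 kN
  M_A = M₀b(2a-b)/L² = 5·6·(2·6-6)/12² = 5/4 kN·m
  R_B = -6M₀ab/L³ = -6·5·6·6/12³ = -5/8 kN
  M_B = M₀a(2b-a)/L² = 5·6·(2·6-6)/12² = 5/4 kN·m
Load 3 — triangular load w₀=-16 kN/m (0→w₀ over full span):
  R_A = 3w₀L/20 = 3·(-16)·12/20 = -144/5 kN
  M_A = w₀L²/30 = (-16)·12²/30 = -384/5 kN·m
  R_B = 7w₀L/20 = 7·(-16)·12/20 = -336/5 kN
  M_B = -w₀L²/20 = -(-16)·12²/20 = 576/5 kN·m
Superposition: R_A = -541/20 kN, M_A = -359/5 kN·m, R_B = -1379/20 kN, M_B = 571/5 kN·m

R_A = -541/20 kN, M_A = -359/5 kN·m, R_B = -1379/20 kN, M_B = 571/5 kN·m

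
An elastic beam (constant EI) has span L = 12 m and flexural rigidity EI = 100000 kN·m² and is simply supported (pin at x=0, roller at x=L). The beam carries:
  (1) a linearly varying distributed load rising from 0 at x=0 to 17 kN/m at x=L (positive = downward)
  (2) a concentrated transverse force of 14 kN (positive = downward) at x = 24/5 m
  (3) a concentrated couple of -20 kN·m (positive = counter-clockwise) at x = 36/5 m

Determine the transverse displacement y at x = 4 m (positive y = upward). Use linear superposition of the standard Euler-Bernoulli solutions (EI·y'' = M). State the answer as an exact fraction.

Load 1 — triangular load w₀=17 kN/m (0→w₀ over full span):
  y_1 = -w₀x(7L⁴-10L²x²+3x⁴)/(360LEI) = -17·4·(7·12⁴-10·12²·4²+3·4⁴)/(360·12·100000) = -544/28125 m
Load 2 — point force P=14 kN at a=24/5 m (b=L-a=36/5):
  y_2 = -Pbx(L²-b²-x²)/(6LEI)  [x≤a] = -14·(36/5)·4·(12²-(36/5)²-4²)/(6·12·100000) = -1666/390625 m
Load 3 — applied couple M₀=-20 kN·m at a=36/5 m (b=L-a=24/5):
  y_3 = (M₀x³/(6L)+C₁x)/EI  [x≤a] with C₁=M₀(3b²-L²)/(6L)=104/5 = ((-20)·4³/(6·12)+(104/5)·4)/100000 = 92/140625 m
Superposition: y = Σ y_i = -8966/390625 m ≈ -0.022953 m

y(4) = -8966/390625 m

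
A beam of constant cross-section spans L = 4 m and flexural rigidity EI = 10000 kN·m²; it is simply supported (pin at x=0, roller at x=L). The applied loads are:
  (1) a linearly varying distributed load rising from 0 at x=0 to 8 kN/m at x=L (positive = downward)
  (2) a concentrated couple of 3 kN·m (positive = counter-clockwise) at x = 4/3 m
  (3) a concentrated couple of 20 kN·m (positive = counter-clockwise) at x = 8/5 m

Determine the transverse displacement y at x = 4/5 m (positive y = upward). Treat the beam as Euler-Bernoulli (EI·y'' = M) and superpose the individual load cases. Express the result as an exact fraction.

Load 1 — triangular load w₀=8 kN/m (0→w₀ over full span):
  y_1 = -w₀x(7L⁴-10L²x²+3x⁴)/(360LEI) = -8·(4/5)·(7·4⁴-10·4²·(4/5)²+3·(4/5)⁴)/(360·4·10000) = -22016/29296875 m
Load 2 — applied couple M₀=3 kN·m at a=4/3 m (b=L-a=8/3):
  y_2 = (M₀x³/(6L)+C₁x)/EI  [x≤a] with C₁=M₀(3b²-L²)/(6L)=2/3 = (3·(4/5)³/(6·4)+(2/3)·(4/5))/10000 = 14/234375 m
Load 3 — applied couple M₀=20 kN·m at a=8/5 m (b=L-a=12/5):
  y_3 = (M₀x³/(6L)+C₁x)/EI  [x≤a] with C₁=M₀(3b²-L²)/(6L)=16/15 = (20·(4/5)³/(6·4)+(16/15)·(4/5))/10000 = 2/15625 m
Superposition: y = Σ y_i = -16516/29296875 m ≈ -0.000564 m

y(4/5) = -16516/29296875 m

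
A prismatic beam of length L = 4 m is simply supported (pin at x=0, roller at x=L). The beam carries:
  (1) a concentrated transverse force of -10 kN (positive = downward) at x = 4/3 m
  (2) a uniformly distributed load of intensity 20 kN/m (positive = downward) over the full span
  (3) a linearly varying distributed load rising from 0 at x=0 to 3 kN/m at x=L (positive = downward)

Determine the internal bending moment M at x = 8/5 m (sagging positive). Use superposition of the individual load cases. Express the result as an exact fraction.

Load 1 — point force P=-10 kN at a=4/3 m (b=L-a=8/3):
  M_1 = Pa(L-x)/L  [x>a] = (-10)·(4/3)·(4-(8/5))/4 = -8 kN·m
Load 2 — uniform load w=20 kN/m over full span:
  M_2 = wx(L-x)/2 = 20·(8/5)·(4-(8/5))/2 = 192/5 kN·m
Load 3 — triangular load w₀=3 kN/m (0→w₀ over full span):
  M_3 = w₀Lx/6 - w₀x³/(6L) = 3·4·(8/5)/6 - 3·(8/5)³/(6·4) = 336/125 kN·m
Superposition: M = Σ M_i = 4136/125 kN·m ≈ 33.088000 kN·m

M(8/5) = 4136/125 kN·m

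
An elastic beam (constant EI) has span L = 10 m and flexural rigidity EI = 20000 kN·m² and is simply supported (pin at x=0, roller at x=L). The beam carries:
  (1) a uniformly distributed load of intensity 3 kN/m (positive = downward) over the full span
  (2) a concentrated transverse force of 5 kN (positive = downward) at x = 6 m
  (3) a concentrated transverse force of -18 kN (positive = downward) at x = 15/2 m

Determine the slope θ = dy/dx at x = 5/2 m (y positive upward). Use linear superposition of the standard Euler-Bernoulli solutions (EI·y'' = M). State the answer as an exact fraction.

θ(5/2) = -823/320000 rad

Load 1 — uniform load w=3 kN/m over full span:
  θ_1 = -w(L³-6Lx²+4x³)/(24EI) = -3·(10³-6·10·(5/2)²+4·(5/2)³)/(24·20000) = -11/2560 rad
Load 2 — point force P=5 kN at a=6 m (b=L-a=4):
  θ_2 = -Pb(L²-b²-3x²)/(6LEI)  [x≤a] = -5·4·(10²-4²-3·(5/2)²)/(6·10·20000) = -87/80000 rad
Load 3 — point force P=-18 kN at a=15/2 m (b=L-a=5/2):
  θ_3 = -Pb(L²-b²-3x²)/(6LEI)  [x≤a] = -(-18)·(5/2)·(10²-(5/2)²-3·(5/2)²)/(6·10·20000) = 9/3200 rad
Superposition: θ = Σ θ_i = -823/320000 rad ≈ -0.002572 rad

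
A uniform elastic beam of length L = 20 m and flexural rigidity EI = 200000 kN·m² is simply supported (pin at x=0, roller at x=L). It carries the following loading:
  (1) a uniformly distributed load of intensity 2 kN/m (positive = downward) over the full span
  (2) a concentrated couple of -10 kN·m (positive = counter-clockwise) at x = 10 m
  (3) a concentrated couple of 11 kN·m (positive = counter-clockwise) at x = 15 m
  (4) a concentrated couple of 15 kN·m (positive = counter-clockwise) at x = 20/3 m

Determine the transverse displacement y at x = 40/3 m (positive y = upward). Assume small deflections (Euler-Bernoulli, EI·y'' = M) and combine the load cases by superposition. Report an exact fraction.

Load 1 — uniform load w=2 kN/m over full span:
  y_1 = -wx(L³-2Lx²+x³)/(24EI) = -2·(40/3)·(20³-2·20·(40/3)²+(40/3)³)/(24·200000) = -22/1215 m
Load 2 — applied couple M₀=-10 kN·m at a=10 m (b=L-a=10):
  y_2 = (M₀x³/(6L)-M₀(x-a)²/2+C₁x)/EI  [x>a] with C₁=M₀(3b²-L²)/(6L)=25/3 = ((-10)·(40/3)³/(6·20)-(-10)·((40/3)-10)²/2+(25/3)·(40/3))/200000 = -1/6480 m
Load 3 — applied couple M₀=11 kN·m at a=15 m (b=L-a=5):
  y_3 = (M₀x³/(6L)+C₁x)/EI  [x≤a] with C₁=M₀(3b²-L²)/(6L)=-715/24 = (11·(40/3)³/(6·20)+(-715/24)·(40/3))/200000 = -583/648000 m
Load 4 — applied couple M₀=15 kN·m at a=20/3 m (b=L-a=40/3):
  y_4 = (M₀x³/(6L)-M₀(x-a)²/2+C₁x)/EI  [x>a] with C₁=M₀(3b²-L²)/(6L)=50/3 = (15·(40/3)³/(6·20)-15·((40/3)-(20/3))²/2+(50/3)·(40/3))/200000 = 1/1080 m
Superposition: y = Σ y_i = -35449/1944000 m ≈ -0.018235 m

y(40/3) = -35449/1944000 m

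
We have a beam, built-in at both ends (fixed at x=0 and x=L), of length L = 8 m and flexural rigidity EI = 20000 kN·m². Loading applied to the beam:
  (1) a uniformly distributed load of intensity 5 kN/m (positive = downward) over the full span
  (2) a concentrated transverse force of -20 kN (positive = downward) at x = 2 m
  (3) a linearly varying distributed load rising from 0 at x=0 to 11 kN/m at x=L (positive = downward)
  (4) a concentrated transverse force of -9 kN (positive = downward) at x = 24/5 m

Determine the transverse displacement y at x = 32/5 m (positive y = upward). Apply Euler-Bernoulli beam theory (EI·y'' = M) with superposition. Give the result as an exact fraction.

y(32/5) = -93757/58593750 m

Load 1 — uniform load w=5 kN/m over full span:
  y_1 = -wx²(L-x)²/(24EI) = -5·(32/5)²·(8-(32/5))²/(24·20000) = -256/234375 m
Load 2 — point force P=-20 kN at a=2 m (b=L-a=6):
  y_2 = -Pa²(L-x)²(3bL-(3b+a)(L-x))/(6L³EI)  [x>a] = -(-20)·2²·(8-(32/5))²·(3·6·8-(3·6+2)·(8-(32/5)))/(6·8³·20000) = 7/18750 m
Load 3 — triangular load w₀=11 kN/m (0→w₀ over full span):
  y_3 = -w₀x²(L-x)²(x+2L)/(120LEI) = -11·(32/5)²·(8-(32/5))²·((32/5)+2·8)/(120·8·20000) = -39424/29296875 m
Load 4 — point force P=-9 kN at a=24/5 m (b=L-a=16/5):
  y_4 = -Pa²(L-x)²(3bL-(3b+a)(L-x))/(6L³EI)  [x>a] = -(-9)·(24/5)²·(8-(32/5))²·(3·(16/5)·8-(3·(16/5)+(24/5))·(8-(32/5)))/(6·8³·20000) = 4536/9765625 m
Superposition: y = Σ y_i = -93757/58593750 m ≈ -0.001600 m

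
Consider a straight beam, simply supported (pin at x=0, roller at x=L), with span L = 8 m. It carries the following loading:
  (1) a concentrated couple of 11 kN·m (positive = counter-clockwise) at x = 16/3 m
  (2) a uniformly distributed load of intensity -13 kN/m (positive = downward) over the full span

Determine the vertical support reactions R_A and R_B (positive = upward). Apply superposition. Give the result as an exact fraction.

R_A = -405/8 kN, R_B = -427/8 kN

Load 1 — applied couple M₀=11 kN·m at a=16/3 m (b=L-a=8/3):
  R_A = M₀/L = 11/8 kN
  R_B = -M₀/L = -11/8 kN
Load 2 — uniform load w=-13 kN/m over full span:
  R_A = wL/2 = (-13)·8/2 = -52 kN
  R_B = wL/2 = (-13)·8/2 = -52 kN
Superposition: R_A = -405/8 kN, R_B = -427/8 kN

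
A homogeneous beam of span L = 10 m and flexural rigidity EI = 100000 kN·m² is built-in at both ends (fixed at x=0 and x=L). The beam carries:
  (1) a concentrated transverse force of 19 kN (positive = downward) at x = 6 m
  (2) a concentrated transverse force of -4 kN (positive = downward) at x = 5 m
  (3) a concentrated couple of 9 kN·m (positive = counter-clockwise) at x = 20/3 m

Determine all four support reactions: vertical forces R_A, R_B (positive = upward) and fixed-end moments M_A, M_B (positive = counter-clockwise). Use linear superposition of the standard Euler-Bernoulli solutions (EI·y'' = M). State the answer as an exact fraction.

R_A = 736/125 kN, M_A = 406/25 kN·m, R_B = 1139/125 kN, M_B = -559/25 kN·m

Load 1 — point force P=19 kN at a=6 m (b=L-a=4):
  R_A = Pb²(3a+b)/L³ = 19·4²·(3·6+4)/10³ = 836/125 kN
  M_A = Pab²/L² = 19·6·4²/10² = 456/25 kN·m
  R_B = Pa²(a+3b)/L³ = 19·6²·(6+3·4)/10³ = 1539/125 kN
  M_B = -Pa²b/L² = -19·6²·4/10² = -684/25 kN·m
Load 2 — point force P=-4 kN at a=5 m (b=L-a=5):
  R_A = Pb²(3a+b)/L³ = (-4)·5²·(3·5+5)/10³ = -2 kN
  M_A = Pab²/L² = (-4)·5·5²/10² = -5 kN·m
  R_B = Pa²(a+3b)/L³ = (-4)·5²·(5+3·5)/10³ = -2 kN
  M_B = -Pa²b/L² = -(-4)·5²·5/10² = 5 kN·m
Load 3 — applied couple M₀=9 kN·m at a=20/3 m (b=L-a=10/3):
  R_A = 6M₀ab/L³ = 6·9·(20/3)·(10/3)/10³ = 6/5 kN
  M_A = M₀b(2a-b)/L² = 9·(10/3)·(2·(20/3)-(10/3))/10² = 3 kN·m
  R_B = -6M₀ab/L³ = -6·9·(20/3)·(10/3)/10³ = -6/5 kN
  M_B = M₀a(2b-a)/L² = 9·(20/3)·(2·(10/3)-(20/3))/10² = 0 kN·m
Superposition: R_A = 736/125 kN, M_A = 406/25 kN·m, R_B = 1139/125 kN, M_B = -559/25 kN·m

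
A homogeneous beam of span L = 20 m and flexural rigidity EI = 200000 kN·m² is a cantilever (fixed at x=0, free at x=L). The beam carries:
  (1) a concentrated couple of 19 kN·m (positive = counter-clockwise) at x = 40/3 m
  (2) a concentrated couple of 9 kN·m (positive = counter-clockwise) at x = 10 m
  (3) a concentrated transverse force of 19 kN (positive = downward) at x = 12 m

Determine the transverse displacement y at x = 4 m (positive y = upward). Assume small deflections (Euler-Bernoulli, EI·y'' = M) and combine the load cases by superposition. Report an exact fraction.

Load 1 — applied couple M₀=19 kN·m at a=40/3 m (b=L-a=20/3):
  y_1 = M₀x²/(2EI)  [x≤a] = 19·4²/(2·200000) = 19/25000 m
Load 2 — applied couple M₀=9 kN·m at a=10 m (b=L-a=10):
  y_2 = M₀x²/(2EI)  [x≤a] = 9·4²/(2·200000) = 9/25000 m
Load 3 — point force P=19 kN at a=12 m (b=L-a=8):
  y_3 = -Px²(3a-x)/(6EI)  [x≤a] = -19·4²·(3·12-4)/(6·200000) = -76/9375 m
Superposition: y = Σ y_i = -131/18750 m ≈ -0.006987 m

y(4) = -131/18750 m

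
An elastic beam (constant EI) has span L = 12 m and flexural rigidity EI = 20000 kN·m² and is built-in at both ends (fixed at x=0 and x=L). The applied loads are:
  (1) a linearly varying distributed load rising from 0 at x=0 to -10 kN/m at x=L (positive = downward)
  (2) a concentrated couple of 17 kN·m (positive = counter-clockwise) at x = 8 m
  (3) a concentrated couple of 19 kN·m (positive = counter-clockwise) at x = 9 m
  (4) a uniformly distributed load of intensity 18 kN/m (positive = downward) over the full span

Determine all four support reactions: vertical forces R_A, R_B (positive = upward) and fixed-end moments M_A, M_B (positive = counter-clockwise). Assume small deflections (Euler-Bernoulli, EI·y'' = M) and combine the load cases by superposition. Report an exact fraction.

R_A = 26977/288 kN, M_A = 8621/48 kN·m, R_B = 17951/288 kN, M_B = -2361/16 kN·m

Load 1 — triangular load w₀=-10 kN/m (0→w₀ over full span):
  R_A = 3w₀L/20 = 3·(-10)·12/20 = -18 kN
  M_A = w₀L²/30 = (-10)·12²/30 = -48 kN·m
  R_B = 7w₀L/20 = 7·(-10)·12/20 = -42 kN
  M_B = -w₀L²/20 = -(-10)·12²/20 = 72 kN·m
Load 2 — applied couple M₀=17 kN·m at a=8 m (b=L-a=4):
  R_A = 6M₀ab/L³ = 6·17·8·4/12³ = 17/9 kN
  M_A = M₀b(2a-b)/L² = 17·4·(2·8-4)/12² = 17/3 kN·m
  R_B = -6M₀ab/L³ = -6·17·8·4/12³ = -17/9 kN
  M_B = M₀a(2b-a)/L² = 17·8·(2·4-8)/12² = 0 kN·m
Load 3 — applied couple M₀=19 kN·m at a=9 m (b=L-a=3):
  R_A = 6M₀ab/L³ = 6·19·9·3/12³ = 57/32 kN
  M_A = M₀b(2a-b)/L² = 19·3·(2·9-3)/12² = 95/16 kN·m
  R_B = -6M₀ab/L³ = -6·19·9·3/12³ = -57/32 kN
  M_B = M₀a(2b-a)/L² = 19·9·(2·3-9)/12² = -57/16 kN·m
Load 4 — uniform load w=18 kN/m over full span:
  R_A = wL/2 = 18·12/2 = 108 kN
  M_A = wL²/12 = 18·12²/12 = 216 kN·m
  R_B = wL/2 = 18·12/2 = 108 kN
  M_B = -wL²/12 = -18·12²/12 = -216 kN·m
Superposition: R_A = 26977/288 kN, M_A = 8621/48 kN·m, R_B = 17951/288 kN, M_B = -2361/16 kN·m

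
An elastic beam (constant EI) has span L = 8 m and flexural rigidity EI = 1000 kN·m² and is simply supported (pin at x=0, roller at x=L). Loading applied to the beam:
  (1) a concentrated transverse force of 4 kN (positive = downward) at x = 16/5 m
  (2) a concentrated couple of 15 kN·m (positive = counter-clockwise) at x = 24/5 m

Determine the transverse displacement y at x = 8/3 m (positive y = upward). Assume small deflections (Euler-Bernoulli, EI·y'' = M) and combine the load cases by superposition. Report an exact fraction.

y(8/3) = -8144/140625 m

Load 1 — point force P=4 kN at a=16/5 m (b=L-a=24/5):
  y_1 = -Pbx(L²-b²-x²)/(6LEI)  [x≤a] = -4·(24/5)·(8/3)·(8²-(24/5)²-(8/3)²)/(6·8·1000) = -15232/421875 m
Load 2 — applied couple M₀=15 kN·m at a=24/5 m (b=L-a=16/5):
  y_2 = (M₀x³/(6L)+C₁x)/EI  [x≤a] with C₁=M₀(3b²-L²)/(6L)=-52/5 = (15·(8/3)³/(6·8)+(-52/5)·(8/3))/1000 = -368/16875 m
Superposition: y = Σ y_i = -8144/140625 m ≈ -0.057913 m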